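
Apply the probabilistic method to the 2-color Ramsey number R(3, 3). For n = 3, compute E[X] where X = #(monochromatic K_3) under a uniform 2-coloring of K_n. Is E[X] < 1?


E[X] = C(3, 3) · 2^{1 − 3} = 1 · 2^{−2} = 1/4.
As a reduced fraction: E[X] = 1/4 ≈ 0.2500000.
Is E[X] < 1? YES.
Since E[X] < 1, there exists a 2-coloring of K_{3} with no monochromatic K_3; hence R(3, 3) > 3.

E[X] = 1/4 ≈ 0.2500000; E[X] < 1, so R(3, 3) > 3.


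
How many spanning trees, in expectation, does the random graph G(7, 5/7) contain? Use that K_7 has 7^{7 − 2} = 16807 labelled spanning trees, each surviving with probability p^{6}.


K_7 has 7^{7 − 2} = 16807 labelled spanning trees.
For each such spanning tree H, let X_H = 1 if all 6 edges of H are present in G. Then P[X_H = 1] = p^{6} = (5/7)^{6} = 15625/117649.
Summing the indicators: E[X] = Σ_H E[X_H] = 16807 · p^{6} = 16807 · 15625/117649 = 15625/7.
Numerically: E[X] ≈ 2232.

E[X] = 16807 · (5/7)^{6} = 15625/7 ≈ 2232.


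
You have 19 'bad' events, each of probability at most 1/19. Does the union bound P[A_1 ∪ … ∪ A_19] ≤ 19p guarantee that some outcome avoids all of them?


Union bound: P[∪_{i=1}^{19} A_i] ≤ Σ_i P[A_i] ≤ 19·p = 19·(1/19) = 1.
Numerically: 1 ≈ 1.0000000.
Is 1 < 1? NO.
Since the bound 1 is ≥ 1, the union bound is uninformative here; it does NOT by itself certify existence.

19·p = 1 ≈ 1.0000000; existence NOT certified by the union bound.


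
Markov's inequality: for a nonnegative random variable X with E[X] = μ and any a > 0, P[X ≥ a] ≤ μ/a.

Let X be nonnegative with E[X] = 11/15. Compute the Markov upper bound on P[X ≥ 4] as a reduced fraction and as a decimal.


μ = E[X] = 11/15, a = 4.
Markov: P[X ≥ 4] ≤ μ/a = (11/15)/4 = 11/60.
Numerically: ≈ 0.183.
(Since a = 4 > μ = 0.733, the bound 11/60 is < 1 and informative.)

P[X ≥ 4] ≤ 11/60 ≈ 0.183.


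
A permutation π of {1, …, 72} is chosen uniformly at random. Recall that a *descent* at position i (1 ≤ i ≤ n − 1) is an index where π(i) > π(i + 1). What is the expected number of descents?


Write X = Σ X_I over i = 1, …, 71, with X_I the indicator of one descent.
There are 71 indicators.
For each fixed i, the pair (π(i), π(i+1)) is a uniformly random ordered pair of distinct values from {1, …, 72}; by symmetry P[π(i) > π(i+1)] = 1/2.
By linearity: E[X] = 71 · (1/2) = (72 − 1) · (1/2) = 71/2 ≈ 35.500000.

E[X] = 71/2 = 35.500000.


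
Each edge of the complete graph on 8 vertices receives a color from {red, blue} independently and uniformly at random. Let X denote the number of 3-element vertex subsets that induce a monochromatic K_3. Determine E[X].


Let X = Σ_S X_S over the C(8, 3) = 56 subsets S of size 3, where X_S = 1 if the K_3 on S is monochromatic.
For a fixed S, the K_3 on S has C(3, 2) = 3 edges. P[all 3 edges red] = (1/2)^3, and likewise for blue, so P[monochromatic] = 2·(1/2)^3 = 2^{1 − 3} = 1/4.
By linearity of expectation: E[X] = C(8, 3) · 2^{1 − 3} = 56 · 1/4 = 14.
Numerically: E[X] ≈ 14.000.

E[X] = C(8,3)·2^(1−C(3,2)) = 14 ≈ 14.000.


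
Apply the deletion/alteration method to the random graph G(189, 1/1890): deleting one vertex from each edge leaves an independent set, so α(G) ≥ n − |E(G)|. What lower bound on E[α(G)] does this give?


E[|E(G)|] = C(189, 2)·p = 17766 · (1/1890) = 47/5.
E[α(G)] ≥ n − E[|E(G)|] = 189 − 47/5 = 898/5.
Numerically: ≈ 179.600.
(This is only a lower bound; the true E[α(G)] may be larger.)

E[α(G)] ≥ 898/5 ≈ 179.600.


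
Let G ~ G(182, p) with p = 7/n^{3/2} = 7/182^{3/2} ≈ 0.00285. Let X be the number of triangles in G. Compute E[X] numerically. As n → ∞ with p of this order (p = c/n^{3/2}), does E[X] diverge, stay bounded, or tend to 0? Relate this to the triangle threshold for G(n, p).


Number of potential triangles: C(182, 3) = 988260.
Each occurs with probability p³ ≈ (0.00285)³ ≈ 2.31725e-08.
By linearity: E[X] = C(182, 3)·p³ ≈ 988260 · 2.31725e-08 ≈ 0.023.
Since α = 3/2 > 1, p = c/n^{3/2} = o(1/n) is below the triangle threshold p ~ 1/n. Asymptotically E[X] ~ (c³/6)·n^{3(1−α)} = (7³/6)·n^{-1.5} → 0, so by Markov's inequality G has no triangles w.h.p.

E[X] ≈ 0.023; in regime p = Θ(1/n^{3/2}) E[X] tends to 0 (below the triangle threshold p ~ 1/n).


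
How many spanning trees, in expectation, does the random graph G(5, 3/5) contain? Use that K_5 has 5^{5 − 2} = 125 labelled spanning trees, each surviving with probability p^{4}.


K_5 has 5^{5 − 2} = 125 labelled spanning trees.
For each such spanning tree H, let X_H = 1 if all 4 edges of H are present in G. Then P[X_H = 1] = p^{4} = (3/5)^{4} = 81/625.
By linearity: E[X] = Σ_H E[X_H] = 125 · p^{4} = 125 · 81/625 = 81/5.
Numerically: E[X] ≈ 16.2.

E[X] = 125 · (3/5)^{4} = 81/5 ≈ 16.2.


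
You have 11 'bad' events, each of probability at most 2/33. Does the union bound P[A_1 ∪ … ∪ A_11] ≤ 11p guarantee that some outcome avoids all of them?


Union bound: P[∪_{i=1}^{11} A_i] ≤ Σ_i P[A_i] ≤ 11·p = 11·(2/33) = 2/3.
Numerically: 2/3 ≈ 0.667.
Is 2/3 < 1? YES.
Since P[∪ A_i] ≤ 2/3 < 1, the complement has P[∩ A_i^c] ≥ 1 − 2/3 = 1/3 > 0, so some outcome avoids every A_i.

11·p = 2/3 ≈ 0.667; existence CERTIFIED by the union bound.


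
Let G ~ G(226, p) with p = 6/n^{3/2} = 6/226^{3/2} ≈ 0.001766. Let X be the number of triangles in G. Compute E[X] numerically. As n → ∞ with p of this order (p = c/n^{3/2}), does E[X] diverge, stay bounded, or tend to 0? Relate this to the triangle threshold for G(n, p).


Number of potential triangles: C(226, 3) = 1898400.
Each occurs with probability p³ ≈ (0.001766)³ ≈ 5.5076429e-09.
By linearity: E[X] = C(226, 3)·p³ ≈ 1898400 · 5.5076429e-09 ≈ 0.01046.
Since α = 3/2 > 1, p = c/n^{3/2} = o(1/n) is below the triangle threshold p ~ 1/n. Asymptotically E[X] ~ (c³/6)·n^{3(1−α)} = (6³/6)·n^{-1.5} → 0, so by Markov's inequality G has no triangles w.h.p.

E[X] ≈ 0.01046; in regime p = Θ(1/n^{3/2}) E[X] tends to 0 (below the triangle threshold p ~ 1/n).


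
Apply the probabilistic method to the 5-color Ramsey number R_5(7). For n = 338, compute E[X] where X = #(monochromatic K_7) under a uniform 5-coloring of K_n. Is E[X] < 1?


E[X] = C(338, 7) · 5^{1 − 21} = 93935323022736 · 5^{−20} = 93935323022736/95367431640625.
As a reduced fraction: E[X] = 93935323022736/95367431640625 ≈ 0.98498.
Is E[X] < 1? YES.
Since E[X] < 1, there exists a 5-coloring of K_{338} with no monochromatic K_7; hence R_5(7) > 338.

E[X] = 93935323022736/95367431640625 ≈ 0.98498; E[X] < 1, so R_5(7) > 338.


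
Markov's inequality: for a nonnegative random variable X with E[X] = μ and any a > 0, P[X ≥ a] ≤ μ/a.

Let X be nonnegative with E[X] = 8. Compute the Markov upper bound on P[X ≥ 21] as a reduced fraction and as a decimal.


μ = E[X] = 8, a = 21.
Markov: P[X ≥ 21] ≤ μ/a = (8)/21 = 8/21.
Numerically: ≈ 0.380952.
(Since a = 21 > μ = 8.000000, the bound 8/21 is < 1 and informative.)

P[X ≥ 21] ≤ 8/21 ≈ 0.380952.


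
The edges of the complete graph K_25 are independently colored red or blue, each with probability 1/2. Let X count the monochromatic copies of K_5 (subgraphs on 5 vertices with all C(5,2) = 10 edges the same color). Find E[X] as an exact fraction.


Let X = Σ_S X_S over the C(25, 5) = 53130 subsets S of size 5, where X_S = 1 if the K_5 on S is monochromatic.
For a fixed S, the K_5 on S has C(5, 2) = 10 edges. P[all 10 edges red] = (1/2)^10, and likewise for blue, so P[monochromatic] = 2·(1/2)^10 = 2^{1 − 10} = 1/512.
Summing: E[X] = C(25, 5) · 2^{1 − 10} = 53130 · 1/512 = 26565/256.
Numerically: E[X] ≈ 103.7695.

E[X] = C(25,5)·2^(1−C(5,2)) = 26565/256 ≈ 103.7695.


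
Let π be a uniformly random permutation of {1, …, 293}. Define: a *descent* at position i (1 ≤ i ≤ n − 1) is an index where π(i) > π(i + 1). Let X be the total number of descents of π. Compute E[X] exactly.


Write X = Σ X_I over i = 1, …, 292, with X_I the indicator of one descent.
There are 292 indicators.
For each fixed i, the pair (π(i), π(i+1)) is a uniformly random ordered pair of distinct values from {1, …, 293}; by symmetry P[π(i) > π(i+1)] = 1/2.
By linearity: E[X] = 292 · (1/2) = (293 − 1) · (1/2) = 146 ≈ 146.0000.

E[X] = 146 = 146.0000.


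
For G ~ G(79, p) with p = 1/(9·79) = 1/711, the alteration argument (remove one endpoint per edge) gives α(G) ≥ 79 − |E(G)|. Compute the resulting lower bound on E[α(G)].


E[|E(G)|] = C(79, 2)·p = 3081 · (1/711) = 13/3.
E[α(G)] ≥ n − E[|E(G)|] = 79 − 13/3 = 224/3.
Numerically: ≈ 74.667.
(This is only a lower bound; the true E[α(G)] may be larger.)

E[α(G)] ≥ 224/3 ≈ 74.667.


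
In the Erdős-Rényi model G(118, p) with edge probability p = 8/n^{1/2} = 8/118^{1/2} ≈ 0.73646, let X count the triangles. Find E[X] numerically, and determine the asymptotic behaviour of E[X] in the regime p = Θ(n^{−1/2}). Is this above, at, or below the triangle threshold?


Number of potential triangles: C(118, 3) = 266916.
Each occurs with probability p³ ≈ (0.73646)³ ≈ 3.9943577e-01.
By linearity: E[X] = C(118, 3)·p³ ≈ 266916 · 3.9943577e-01 ≈ 106615.79703.
Since α = 1/2 < 1, p = c/n^{1/2} ≫ 1/n is above the triangle threshold p ~ 1/n. Asymptotically E[X] ~ (c³/6)·n^{3(1−α)} = (8³/6)·n^{1.5} → ∞; triangles are abundant w.h.p.

E[X] ≈ 106615.79703; in regime p = Θ(1/n^{1/2}) E[X] diverges (above the triangle threshold p ~ 1/n).


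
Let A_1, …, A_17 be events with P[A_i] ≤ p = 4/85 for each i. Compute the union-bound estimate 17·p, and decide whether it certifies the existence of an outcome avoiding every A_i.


Union bound: P[∪_{i=1}^{17} A_i] ≤ Σ_i P[A_i] ≤ 17·p = 17·(4/85) = 4/5.
Numerically: 4/5 ≈ 0.800000.
Is 4/5 < 1? YES.
Since P[∪ A_i] ≤ 4/5 < 1, the complement has P[∩ A_i^c] ≥ 1 − 4/5 = 1/5 > 0, so some outcome avoids every A_i.

17·p = 4/5 ≈ 0.800000; existence CERTIFIED by the union bound.


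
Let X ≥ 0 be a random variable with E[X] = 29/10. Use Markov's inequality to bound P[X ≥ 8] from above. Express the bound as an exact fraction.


μ = E[X] = 29/10, a = 8.
Markov: P[X ≥ 8] ≤ μ/a = (29/10)/8 = 29/80.
Numerically: ≈ 0.362500.
(Since a = 8 > μ = 2.900000, the bound 29/80 is < 1 and informative.)

P[X ≥ 8] ≤ 29/80 ≈ 0.362500.


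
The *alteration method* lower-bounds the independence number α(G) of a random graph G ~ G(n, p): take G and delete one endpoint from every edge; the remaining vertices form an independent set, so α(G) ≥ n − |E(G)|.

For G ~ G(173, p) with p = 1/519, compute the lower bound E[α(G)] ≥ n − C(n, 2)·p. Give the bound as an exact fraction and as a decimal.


E[|E(G)|] = C(173, 2)·p = 14878 · (1/519) = 86/3.
E[α(G)] ≥ n − E[|E(G)|] = 173 − 86/3 = 433/3.
Numerically: ≈ 144.333.
(This is only a lower bound; the true E[α(G)] may be larger.)

E[α(G)] ≥ 433/3 ≈ 144.333.


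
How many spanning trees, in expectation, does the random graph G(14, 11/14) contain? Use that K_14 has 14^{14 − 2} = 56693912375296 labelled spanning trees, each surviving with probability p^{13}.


K_14 has 14^{14 − 2} = 56693912375296 labelled spanning trees.
For each such spanning tree H, let X_H = 1 if all 13 edges of H are present in G. Then P[X_H = 1] = p^{13} = (11/14)^{13} = 34522712143931/793714773254144.
By linearity of expectation: E[X] = Σ_H E[X_H] = 56693912375296 · p^{13} = 56693912375296 · 34522712143931/793714773254144 = 34522712143931/14.
Numerically: E[X] ≈ 2.4659e+12.

E[X] = 56693912375296 · (11/14)^{13} = 34522712143931/14 ≈ 2.4659e+12.


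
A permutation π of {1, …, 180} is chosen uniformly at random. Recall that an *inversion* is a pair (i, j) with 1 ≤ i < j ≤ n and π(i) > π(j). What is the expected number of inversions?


Write X = Σ X_I over the C(180, 2) = 16110 pairs i < j, with X_I the indicator of one inversion.
There are 16110 indicators.
For each fixed pair i < j, the values π(i) and π(j) are two distinct elements of {1, …, 180} in uniformly random order; by symmetry P[π(i) > π(j)] = 1/2.
By linearity: E[X] = 16110 · (1/2) = C(180, 2) · (1/2) = 16110/2 = 8055 ≈ 8055.0000.

E[X] = 8055 = 8055.0000.


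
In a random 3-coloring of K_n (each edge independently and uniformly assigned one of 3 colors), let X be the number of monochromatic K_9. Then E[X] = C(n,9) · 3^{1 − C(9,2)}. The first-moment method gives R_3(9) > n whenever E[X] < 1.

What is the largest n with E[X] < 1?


We need C(n, 9) · 3^{1 − 36} < 1, i.e. C(n, 9) < 3^{36 − 1} = 50031545098999707.
Check values of n near the boundary:
  n = 299: C(299, 9) = 46610674441390059; 46610674441390059 < 50031545098999707? YES
  n = 300: C(300, 9) = 48052241692154700; 48052241692154700 < 50031545098999707? YES
  n = 301: C(301, 9) = 49533303936090975; 49533303936090975 < 50031545098999707? YES
  n = 302: C(302, 9) = 51054804739588650; 51054804739588650 < 50031545098999707? NO
  n = 303: C(303, 9) = 52617706925494425; 52617706925494425 < 50031545098999707? NO
  n = 304: C(304, 9) = 54222992899492560; 54222992899492560 < 50031545098999707? NO
The largest n with C(n, 9) < 50031545098999707 is n = 301 (where E[X] = 16511101312030325/16677181699666569 ≈ 0.9900415). Hence R_3(9) > 301, i.e. R_3(9) ≥ 302.

Largest n = 301; hence R_3(9) > 301.


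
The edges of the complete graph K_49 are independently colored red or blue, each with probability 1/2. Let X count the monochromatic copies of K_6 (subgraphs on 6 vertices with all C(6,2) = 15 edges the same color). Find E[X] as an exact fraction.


Let X = Σ_S X_S over the C(49, 6) = 13983816 subsets S of size 6, where X_S = 1 if the K_6 on S is monochromatic.
For a fixed S, the K_6 on S has C(6, 2) = 15 edges. P[all 15 edges red] = (1/2)^15, and likewise for blue, so P[monochromatic] = 2·(1/2)^15 = 2^{1 − 15} = 1/16384.
By linearity: E[X] = C(49, 6) · 2^{1 − 15} = 13983816 · 1/16384 = 1747977/2048.
Numerically: E[X] ≈ 853.504.

E[X] = C(49,6)·2^(1−C(6,2)) = 1747977/2048 ≈ 853.504.


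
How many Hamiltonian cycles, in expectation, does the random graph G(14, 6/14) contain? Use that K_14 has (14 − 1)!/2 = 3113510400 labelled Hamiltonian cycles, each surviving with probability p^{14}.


K_14 has (14 − 1)!/2 = 3113510400 labelled Hamiltonian cycles.
For each such Hamiltonian cycle H, let X_H = 1 if all 14 edges of H are present in G. Then P[X_H = 1] = p^{14} = (3/7)^{14} = 4782969/678223072849.
Summing the indicators: E[X] = Σ_H E[X_H] = 3113510400 · p^{14} = 3113510400 · 4782969/678223072849 = 2127403389196800/96889010407.
Numerically: E[X] ≈ 21957.

E[X] = 3113510400 · (3/7)^{14} = 2127403389196800/96889010407 ≈ 21957.


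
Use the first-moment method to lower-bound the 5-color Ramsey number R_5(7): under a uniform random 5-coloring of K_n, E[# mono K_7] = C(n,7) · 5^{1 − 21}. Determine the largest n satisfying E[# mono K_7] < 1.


We need C(n, 7) · 5^{1 − 21} < 1, i.e. C(n, 7) < 5^{21 − 1} = 95367431640625.
Check values of n near the boundary:
  n = 337: C(337, 7) = 91989916924632; 91989916924632 < 95367431640625? YES
  n = 338: C(338, 7) = 93935323022736; 93935323022736 < 95367431640625? YES
  n = 339: C(339, 7) = 95915887062372; 95915887062372 < 95367431640625? NO
  n = 340: C(340, 7) = 97932136940560; 97932136940560 < 95367431640625? NO
The largest n with C(n, 7) < 95367431640625 is n = 338 (where E[X] = 93935323022736/95367431640625 ≈ 0.98498). Hence R_5(7) > 338, i.e. R_5(7) ≥ 339.

Largest n = 338; hence R_5(7) > 338.


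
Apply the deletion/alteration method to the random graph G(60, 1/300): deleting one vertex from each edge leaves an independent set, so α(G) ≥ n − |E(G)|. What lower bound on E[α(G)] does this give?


E[|E(G)|] = C(60, 2)·p = 1770 · (1/300) = 59/10.
E[α(G)] ≥ n − E[|E(G)|] = 60 − 59/10 = 541/10.
Numerically: ≈ 54.100000.
(This is only a lower bound; the true E[α(G)] may be larger.)

E[α(G)] ≥ 541/10 ≈ 54.100000.


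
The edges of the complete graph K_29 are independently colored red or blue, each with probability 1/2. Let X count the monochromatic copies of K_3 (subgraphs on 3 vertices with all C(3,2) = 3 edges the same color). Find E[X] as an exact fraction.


Let X = Σ_S X_S over the C(29, 3) = 3654 subsets S of size 3, where X_S = 1 if the K_3 on S is monochromatic.
For a fixed S, the K_3 on S has C(3, 2) = 3 edges. P[all 3 edges red] = (1/2)^3, and likewise for blue, so P[monochromatic] = 2·(1/2)^3 = 2^{1 − 3} = 1/4.
By linearity: E[X] = C(29, 3) · 2^{1 − 3} = 3654 · 1/4 = 1827/2.
Numerically: E[X] ≈ 913.5000.

E[X] = C(29,3)·2^(1−C(3,2)) = 1827/2 ≈ 913.5000.


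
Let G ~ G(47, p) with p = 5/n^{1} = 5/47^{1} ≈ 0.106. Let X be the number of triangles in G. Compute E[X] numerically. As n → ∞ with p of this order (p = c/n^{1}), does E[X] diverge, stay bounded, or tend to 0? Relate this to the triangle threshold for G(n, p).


Number of potential triangles: C(47, 3) = 16215.
Each occurs with probability p³ ≈ (0.106)³ ≈ 1.20397e-03.
By linearity: E[X] = C(47, 3)·p³ ≈ 16215 · 1.20397e-03 ≈ 19.522.
Here α = 1, so p = 5/n is exactly at the triangle threshold p ~ 1/n. Asymptotically E[X] → c³/6 = 5³/6 = 125/6 ≈ 20.833, a bounded constant. In this regime the triangle count is asymptotically Poisson(c³/6).

E[X] ≈ 19.522; in regime p = Θ(1/n^{1}) E[X] stays bounded (at the triangle threshold p ~ 1/n).


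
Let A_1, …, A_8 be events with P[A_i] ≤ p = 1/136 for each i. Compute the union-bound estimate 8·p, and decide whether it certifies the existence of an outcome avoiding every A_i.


Union bound: P[∪_{i=1}^{8} A_i] ≤ Σ_i P[A_i] ≤ 8·p = 8·(1/136) = 1/17.
Numerically: 1/17 ≈ 0.058824.
Is 1/17 < 1? YES.
Since P[∪ A_i] ≤ 1/17 < 1, the complement has P[∩ A_i^c] ≥ 1 − 1/17 = 16/17 > 0, so some outcome avoids every A_i.

8·p = 1/17 ≈ 0.058824; existence CERTIFIED by the union bound.


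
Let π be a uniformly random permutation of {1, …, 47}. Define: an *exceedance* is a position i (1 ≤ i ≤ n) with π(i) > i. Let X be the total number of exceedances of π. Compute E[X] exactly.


Write X = Σ_{i=1}^{47} X_i, where X_i = 1_{π(i) > i}.
For each fixed i, π(i) is uniform over {1, …, 47} (marginal of a uniform permutation), so P[π(i) > i] = (n − i)/n. Summing: Σ_{i=1}^{47} (n − i)/n = (0 + 1 + … + 46)/47 = 47(47 − 1)/(2·47) = (47 − 1)/2.
Hence E[X] = Σ_{i=1}^{47} (47 − i)/47 = 23 ≈ 23.000.

E[X] = 23 = 23.000.


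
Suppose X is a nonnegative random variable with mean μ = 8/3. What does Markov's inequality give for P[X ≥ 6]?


μ = E[X] = 8/3, a = 6.
Markov: P[X ≥ 6] ≤ μ/a = (8/3)/6 = 4/9.
Numerically: ≈ 0.4444.
(Since a = 6 > μ = 2.6667, the bound 4/9 is < 1 and informative.)

P[X ≥ 6] ≤ 4/9 ≈ 0.4444.


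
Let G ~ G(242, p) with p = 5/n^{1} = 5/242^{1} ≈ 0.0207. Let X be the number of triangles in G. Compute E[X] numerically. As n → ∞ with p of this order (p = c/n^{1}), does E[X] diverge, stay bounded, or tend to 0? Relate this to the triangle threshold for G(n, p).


Number of potential triangles: C(242, 3) = 2332880.
Each occurs with probability p³ ≈ (0.0207)³ ≈ 8.81991e-06.
By linearity: E[X] = C(242, 3)·p³ ≈ 2332880 · 8.81991e-06 ≈ 20.576.
Here α = 1, so p = 5/n is exactly at the triangle threshold p ~ 1/n. Asymptotically E[X] → c³/6 = 5³/6 = 125/6 ≈ 20.833, a bounded constant. In this regime the triangle count is asymptotically Poisson(c³/6).

E[X] ≈ 20.576; in regime p = Θ(1/n^{1}) E[X] stays bounded (at the triangle threshold p ~ 1/n).


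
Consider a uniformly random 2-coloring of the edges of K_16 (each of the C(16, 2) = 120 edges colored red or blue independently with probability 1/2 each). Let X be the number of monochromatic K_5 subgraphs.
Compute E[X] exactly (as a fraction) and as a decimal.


Let X = Σ_S X_S over the C(16, 5) = 4368 subsets S of size 5, where X_S = 1 if the K_5 on S is monochromatic.
For a fixed S, the K_5 on S has C(5, 2) = 10 edges. P[all 10 edges red] = (1/2)^10, and likewise for blue, so P[monochromatic] = 2·(1/2)^10 = 2^{1 − 10} = 1/512.
By linearity: E[X] = C(16, 5) · 2^{1 − 10} = 4368 · 1/512 = 273/32.
Numerically: E[X] ≈ 8.53125.

E[X] = C(16,5)·2^(1−C(5,2)) = 273/32 ≈ 8.53125.


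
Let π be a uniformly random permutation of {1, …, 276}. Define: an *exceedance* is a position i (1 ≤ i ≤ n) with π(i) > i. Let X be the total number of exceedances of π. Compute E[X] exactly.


Write X = Σ_{i=1}^{276} X_i, where X_i = 1_{π(i) > i}.
For each fixed i, π(i) is uniform over {1, …, 276} (marginal of a uniform permutation), so P[π(i) > i] = (n − i)/n. Summing: Σ_{i=1}^{276} (n − i)/n = (0 + 1 + … + 275)/276 = 276(276 − 1)/(2·276) = (276 − 1)/2.
Hence E[X] = Σ_{i=1}^{276} (276 − i)/276 = 275/2 ≈ 137.500.

E[X] = 275/2 = 137.500.


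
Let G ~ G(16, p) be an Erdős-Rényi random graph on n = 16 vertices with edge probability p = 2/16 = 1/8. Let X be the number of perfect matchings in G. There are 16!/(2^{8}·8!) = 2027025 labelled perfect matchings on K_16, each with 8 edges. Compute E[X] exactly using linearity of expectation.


K_16 has 16!/(2^{8}·8!) = 2027025 labelled perfect matchings.
For each such perfect matching H, let X_H = 1 if all 8 edges of H are present in G. Then P[X_H = 1] = p^{8} = (1/8)^{8} = 1/16777216.
By linearity of expectation: E[X] = Σ_H E[X_H] = 2027025 · p^{8} = 2027025 · 1/16777216 = 2027025/16777216.
Numerically: E[X] ≈ 0.12082.

E[X] = 2027025 · (1/8)^{8} = 2027025/16777216 ≈ 0.12082.


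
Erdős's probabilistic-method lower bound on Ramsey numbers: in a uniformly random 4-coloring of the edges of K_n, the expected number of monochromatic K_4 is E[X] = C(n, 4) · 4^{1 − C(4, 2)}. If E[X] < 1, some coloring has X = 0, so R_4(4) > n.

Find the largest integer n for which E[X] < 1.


We need C(n, 4) · 4^{1 − 6} < 1, i.e. C(n, 4) < 4^{6 − 1} = 1024.
Check values of n near the boundary:
  n = 13: C(13, 4) = 715; 715 < 1024? YES
  n = 14: C(14, 4) = 1001; 1001 < 1024? YES
  n = 15: C(15, 4) = 1365; 1365 < 1024? NO
The largest n with C(n, 4) < 1024 is n = 14 (where E[X] = 1001/1024 ≈ 0.9775). Hence R_4(4) > 14, i.e. R_4(4) ≥ 15.

Largest n = 14; hence R_4(4) > 14.


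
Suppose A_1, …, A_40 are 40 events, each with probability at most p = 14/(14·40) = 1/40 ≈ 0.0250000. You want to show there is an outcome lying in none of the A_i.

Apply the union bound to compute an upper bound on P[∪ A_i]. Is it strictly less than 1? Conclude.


Union bound: P[∪_{i=1}^{40} A_i] ≤ Σ_i P[A_i] ≤ 40·p = 40·(1/40) = 1.
Numerically: 1 ≈ 1.0000000.
Is 1 < 1? NO.
Since the bound 1 is ≥ 1, the union bound is uninformative here; it does NOT by itself certify existence.

40·p = 1 ≈ 1.0000000; existence NOT certified by the union bound.


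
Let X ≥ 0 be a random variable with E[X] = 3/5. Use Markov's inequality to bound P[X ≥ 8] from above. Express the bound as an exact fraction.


μ = E[X] = 3/5, a = 8.
Markov: P[X ≥ 8] ≤ μ/a = (3/5)/8 = 3/40.
Numerically: ≈ 0.075000.
(Since a = 8 > μ = 0.600000, the bound 3/40 is < 1 and informative.)

P[X ≥ 8] ≤ 3/40 ≈ 0.075000.


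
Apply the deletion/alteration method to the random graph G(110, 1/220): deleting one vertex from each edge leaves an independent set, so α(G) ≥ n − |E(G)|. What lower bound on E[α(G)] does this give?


E[|E(G)|] = C(110, 2)·p = 5995 · (1/220) = 109/4.
E[α(G)] ≥ n − E[|E(G)|] = 110 − 109/4 = 331/4.
Numerically: ≈ 82.75000.
(This is only a lower bound; the true E[α(G)] may be larger.)

E[α(G)] ≥ 331/4 ≈ 82.75000.


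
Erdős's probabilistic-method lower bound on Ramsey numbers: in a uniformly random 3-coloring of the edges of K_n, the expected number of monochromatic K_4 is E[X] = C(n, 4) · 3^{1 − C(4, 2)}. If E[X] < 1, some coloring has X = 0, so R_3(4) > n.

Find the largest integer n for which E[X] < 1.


We need C(n, 4) · 3^{1 − 6} < 1, i.e. C(n, 4) < 3^{6 − 1} = 243.
Check values of n near the boundary:
  n = 4: C(4, 4) = 1; 1 < 243? YES
  n = 5: C(5, 4) = 5; 5 < 243? YES
  n = 6: C(6, 4) = 15; 15 < 243? YES
  n = 7: C(7, 4) = 35; 35 < 243? YES
  n = 8: C(8, 4) = 70; 70 < 243? YES
  n = 9: C(9, 4) = 126; 126 < 243? YES
  n = 10: C(10, 4) = 210; 210 < 243? YES
  n = 11: C(11, 4) = 330; 330 < 243? NO
The largest n with C(n, 4) < 243 is n = 10 (where E[X] = 70/81 ≈ 0.8641975). Hence R_3(4) > 10, i.e. R_3(4) ≥ 11.

Largest n = 10; hence R_3(4) > 10.


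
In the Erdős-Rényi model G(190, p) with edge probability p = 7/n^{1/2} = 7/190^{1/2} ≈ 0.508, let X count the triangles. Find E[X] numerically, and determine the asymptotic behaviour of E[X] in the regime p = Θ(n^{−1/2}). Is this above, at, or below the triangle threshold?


Number of potential triangles: C(190, 3) = 1125180.
Each occurs with probability p³ ≈ (0.508)³ ≈ 1.30968e-01.
By linearity: E[X] = C(190, 3)·p³ ≈ 1125180 · 1.30968e-01 ≈ 147362.073.
Since α = 1/2 < 1, p = c/n^{1/2} ≫ 1/n is above the triangle threshold p ~ 1/n. Asymptotically E[X] ~ (c³/6)·n^{3(1−α)} = (7³/6)·n^{1.5} → ∞; triangles are abundant w.h.p.

E[X] ≈ 147362.073; in regime p = Θ(1/n^{1/2}) E[X] diverges (above the triangle threshold p ~ 1/n).


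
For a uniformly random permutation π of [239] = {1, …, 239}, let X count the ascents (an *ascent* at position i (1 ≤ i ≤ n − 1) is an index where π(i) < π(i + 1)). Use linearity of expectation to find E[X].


Write X = Σ X_I over i = 1, …, 238, with X_I the indicator of one ascent.
There are 238 indicators.
For each fixed i, the pair (π(i), π(i+1)) is a uniformly random ordered pair of distinct values from {1, …, 239}; by symmetry P[π(i) < π(i+1)] = 1/2.
By linearity: E[X] = 238 · (1/2) = (239 − 1) · (1/2) = 119 ≈ 119.00000.

E[X] = 119 = 119.00000.


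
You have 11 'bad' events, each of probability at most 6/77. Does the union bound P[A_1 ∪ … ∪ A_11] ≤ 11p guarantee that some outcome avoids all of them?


Union bound: P[∪_{i=1}^{11} A_i] ≤ Σ_i P[A_i] ≤ 11·p = 11·(6/77) = 6/7.
Numerically: 6/7 ≈ 0.8571.
Is 6/7 < 1? YES.
Since P[∪ A_i] ≤ 6/7 < 1, the complement has P[∩ A_i^c] ≥ 1 − 6/7 = 1/7 > 0, so some outcome avoids every A_i.

11·p = 6/7 ≈ 0.8571; existence CERTIFIED by the union bound.


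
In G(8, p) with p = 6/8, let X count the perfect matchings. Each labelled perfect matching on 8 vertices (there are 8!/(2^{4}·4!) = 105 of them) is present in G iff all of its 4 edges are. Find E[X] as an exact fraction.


K_8 has 8!/(2^{4}·4!) = 105 labelled perfect matchings.
For each such perfect matching H, let X_H = 1 if all 4 edges of H are present in G. Then P[X_H = 1] = p^{4} = (3/4)^{4} = 81/256.
By linearity: E[X] = Σ_H E[X_H] = 105 · p^{4} = 105 · 81/256 = 8505/256.
Numerically: E[X] ≈ 33.2.

E[X] = 105 · (3/4)^{4} = 8505/256 ≈ 33.2.


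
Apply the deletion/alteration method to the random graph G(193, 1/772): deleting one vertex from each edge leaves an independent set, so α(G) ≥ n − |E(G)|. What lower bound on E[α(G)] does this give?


E[|E(G)|] = C(193, 2)·p = 18528 · (1/772) = 24.
E[α(G)] ≥ n − E[|E(G)|] = 193 − 24 = 169.
Numerically: ≈ 169.00000.
(This is only a lower bound; the true E[α(G)] may be larger.)

E[α(G)] ≥ 169 ≈ 169.00000.


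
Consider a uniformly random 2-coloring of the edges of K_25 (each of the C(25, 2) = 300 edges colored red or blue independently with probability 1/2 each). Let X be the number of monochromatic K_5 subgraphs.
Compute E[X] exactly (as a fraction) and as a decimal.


Let X = Σ_S X_S over the C(25, 5) = 53130 subsets S of size 5, where X_S = 1 if the K_5 on S is monochromatic.
For a fixed S, the K_5 on S has C(5, 2) = 10 edges. P[all 10 edges red] = (1/2)^10, and likewise for blue, so P[monochromatic] = 2·(1/2)^10 = 2^{1 − 10} = 1/512.
Summing: E[X] = C(25, 5) · 2^{1 − 10} = 53130 · 1/512 = 26565/256.
Numerically: E[X] ≈ 103.769531.

E[X] = C(25,5)·2^(1−C(5,2)) = 26565/256 ≈ 103.769531.


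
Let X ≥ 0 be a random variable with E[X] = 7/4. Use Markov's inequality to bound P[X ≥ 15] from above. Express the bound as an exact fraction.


μ = E[X] = 7/4, a = 15.
Markov: P[X ≥ 15] ≤ μ/a = (7/4)/15 = 7/60.
Numerically: ≈ 0.1167.
(Since a = 15 > μ = 1.7500, the bound 7/60 is < 1 and informative.)

P[X ≥ 15] ≤ 7/60 ≈ 0.1167.


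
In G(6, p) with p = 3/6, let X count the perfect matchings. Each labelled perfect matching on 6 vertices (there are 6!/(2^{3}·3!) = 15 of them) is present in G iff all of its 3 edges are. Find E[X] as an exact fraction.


K_6 has 6!/(2^{3}·3!) = 15 labelled perfect matchings.
For each such perfect matching H, let X_H = 1 if all 3 edges of H are present in G. Then P[X_H = 1] = p^{3} = (1/2)^{3} = 1/8.
By linearity: E[X] = Σ_H E[X_H] = 15 · p^{3} = 15 · 1/8 = 15/8.
Numerically: E[X] ≈ 1.875.

E[X] = 15 · (1/2)^{3} = 15/8 ≈ 1.875.


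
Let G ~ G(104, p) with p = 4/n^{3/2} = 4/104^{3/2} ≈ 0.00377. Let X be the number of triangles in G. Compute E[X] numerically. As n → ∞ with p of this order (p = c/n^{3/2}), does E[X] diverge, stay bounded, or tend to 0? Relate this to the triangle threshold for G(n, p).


Number of potential triangles: C(104, 3) = 182104.
Each occurs with probability p³ ≈ (0.00377)³ ≈ 5.36451e-08.
By linearity: E[X] = C(104, 3)·p³ ≈ 182104 · 5.36451e-08 ≈ 0.010.
Since α = 3/2 > 1, p = c/n^{3/2} = o(1/n) is below the triangle threshold p ~ 1/n. Asymptotically E[X] ~ (c³/6)·n^{3(1−α)} = (4³/6)·n^{-1.5} → 0, so by Markov's inequality G has no triangles w.h.p.

E[X] ≈ 0.010; in regime p = Θ(1/n^{3/2}) E[X] tends to 0 (below the triangle threshold p ~ 1/n).


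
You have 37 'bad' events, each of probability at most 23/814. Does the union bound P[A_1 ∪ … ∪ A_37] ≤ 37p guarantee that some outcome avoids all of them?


Union bound: P[∪_{i=1}^{37} A_i] ≤ Σ_i P[A_i] ≤ 37·p = 37·(23/814) = 23/22.
Numerically: 23/22 ≈ 1.045.
Is 23/22 < 1? NO.
Since the bound 23/22 is ≥ 1, the union bound is uninformative here; it does NOT by itself certify existence.

37·p = 23/22 ≈ 1.045; existence NOT certified by the union bound.


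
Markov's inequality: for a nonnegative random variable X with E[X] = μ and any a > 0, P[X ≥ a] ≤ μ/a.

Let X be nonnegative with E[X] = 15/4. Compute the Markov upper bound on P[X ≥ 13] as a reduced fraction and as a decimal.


μ = E[X] = 15/4, a = 13.
Markov: P[X ≥ 13] ≤ μ/a = (15/4)/13 = 15/52.
Numerically: ≈ 0.288.
(Since a = 13 > μ = 3.750, the bound 15/52 is < 1 and informative.)

P[X ≥ 13] ≤ 15/52 ≈ 0.288.


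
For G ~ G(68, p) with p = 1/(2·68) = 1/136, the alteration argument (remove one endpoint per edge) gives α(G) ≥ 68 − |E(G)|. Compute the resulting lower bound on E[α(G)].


E[|E(G)|] = C(68, 2)·p = 2278 · (1/136) = 67/4.
E[α(G)] ≥ n − E[|E(G)|] = 68 − 67/4 = 205/4.
Numerically: ≈ 51.2500.
(This is only a lower bound; the true E[α(G)] may be larger.)

E[α(G)] ≥ 205/4 ≈ 51.2500.


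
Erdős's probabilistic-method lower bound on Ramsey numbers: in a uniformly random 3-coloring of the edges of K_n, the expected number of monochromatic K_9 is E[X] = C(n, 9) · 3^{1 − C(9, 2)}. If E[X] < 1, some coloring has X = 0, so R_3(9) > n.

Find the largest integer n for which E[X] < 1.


We need C(n, 9) · 3^{1 − 36} < 1, i.e. C(n, 9) < 3^{36 − 1} = 50031545098999707.
Check values of n near the boundary:
  n = 297: C(297, 9) = 43842345008337645; 43842345008337645 < 50031545098999707? YES
  n = 298: C(298, 9) = 45207677551849890; 45207677551849890 < 50031545098999707? YES
  n = 299: C(299, 9) = 46610674441390059; 46610674441390059 < 50031545098999707? YES
  n = 300: C(300, 9) = 48052241692154700; 48052241692154700 < 50031545098999707? YES
  n = 301: C(301, 9) = 49533303936090975; 49533303936090975 < 50031545098999707? YES
  n = 302: C(302, 9) = 51054804739588650; 51054804739588650 < 50031545098999707? NO
  n = 303: C(303, 9) = 52617706925494425; 52617706925494425 < 50031545098999707? NO
  n = 304: C(304, 9) = 54222992899492560; 54222992899492560 < 50031545098999707? NO
The largest n with C(n, 9) < 50031545098999707 is n = 301 (where E[X] = 16511101312030325/16677181699666569 ≈ 0.990041). Hence R_3(9) > 301, i.e. R_3(9) ≥ 302.

Largest n = 301; hence R_3(9) > 301.


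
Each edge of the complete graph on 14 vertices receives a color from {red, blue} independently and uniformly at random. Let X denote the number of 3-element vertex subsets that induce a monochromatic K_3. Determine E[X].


Let X = Σ_S X_S over the C(14, 3) = 364 subsets S of size 3, where X_S = 1 if the K_3 on S is monochromatic.
For a fixed S, the K_3 on S has C(3, 2) = 3 edges. P[all 3 edges red] = (1/2)^3, and likewise for blue, so P[monochromatic] = 2·(1/2)^3 = 2^{1 − 3} = 1/4.
By linearity of expectation: E[X] = C(14, 3) · 2^{1 − 3} = 364 · 1/4 = 91.
Numerically: E[X] ≈ 91.0000.

E[X] = C(14,3)·2^(1−C(3,2)) = 91 ≈ 91.0000.


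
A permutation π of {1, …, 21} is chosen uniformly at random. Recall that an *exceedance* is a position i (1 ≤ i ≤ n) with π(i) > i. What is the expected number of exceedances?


Write X = Σ_{i=1}^{21} X_i, where X_i = 1_{π(i) > i}.
For each fixed i, π(i) is uniform over {1, …, 21} (marginal of a uniform permutation), so P[π(i) > i] = (n − i)/n. Summing: Σ_{i=1}^{21} (n − i)/n = (0 + 1 + … + 20)/21 = 21(21 − 1)/(2·21) = (21 − 1)/2.
Hence E[X] = Σ_{i=1}^{21} (21 − i)/21 = 10 ≈ 10.0000.

E[X] = 10 = 10.0000.


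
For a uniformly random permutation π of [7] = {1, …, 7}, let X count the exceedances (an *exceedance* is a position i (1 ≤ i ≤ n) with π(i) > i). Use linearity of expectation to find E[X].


Write X = Σ_{i=1}^{7} X_i, where X_i = 1_{π(i) > i}.
For each fixed i, π(i) is uniform over {1, …, 7} (marginal of a uniform permutation), so P[π(i) > i] = (n − i)/n. Summing: Σ_{i=1}^{7} (n − i)/n = (0 + 1 + … + 6)/7 = 7(7 − 1)/(2·7) = (7 − 1)/2.
Hence E[X] = Σ_{i=1}^{7} (7 − i)/7 = 3 ≈ 3.000000.

E[X] = 3 = 3.000000.


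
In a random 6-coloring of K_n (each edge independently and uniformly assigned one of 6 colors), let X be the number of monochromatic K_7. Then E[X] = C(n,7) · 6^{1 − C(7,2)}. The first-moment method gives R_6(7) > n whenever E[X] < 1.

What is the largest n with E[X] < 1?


We need C(n, 7) · 6^{1 − 21} < 1, i.e. C(n, 7) < 6^{21 − 1} = 3656158440062976.
Check values of n near the boundary:
  n = 562: C(562, 7) = 3384017972944752; 3384017972944752 < 3656158440062976? YES
  n = 563: C(563, 7) = 3426622515769596; 3426622515769596 < 3656158440062976? YES
  n = 564: C(564, 7) = 3469685994423792; 3469685994423792 < 3656158440062976? YES
  n = 565: C(565, 7) = 3513212521235560; 3513212521235560 < 3656158440062976? YES
  n = 566: C(566, 7) = 3557206237959440; 3557206237959440 < 3656158440062976? YES
  n = 567: C(567, 7) = 3601671315933933; 3601671315933933 < 3656158440062976? YES
  n = 568: C(568, 7) = 3646611956239704; 3646611956239704 < 3656158440062976? YES
  n = 569: C(569, 7) = 3692032389858348; 3692032389858348 < 3656158440062976? NO
The largest n with C(n, 7) < 3656158440062976 is n = 568 (where E[X] = 16882462760369/16926659444736 ≈ 0.997389). Hence R_6(7) > 568, i.e. R_6(7) ≥ 569.

Largest n = 568; hence R_6(7) > 568.


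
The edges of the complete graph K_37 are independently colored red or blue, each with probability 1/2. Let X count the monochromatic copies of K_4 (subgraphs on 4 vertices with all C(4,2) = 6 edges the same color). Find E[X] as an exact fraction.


Let X = Σ_S X_S over the C(37, 4) = 66045 subsets S of size 4, where X_S = 1 if the K_4 on S is monochromatic.
For a fixed S, the K_4 on S has C(4, 2) = 6 edges. P[all 6 edges red] = (1/2)^6, and likewise for blue, so P[monochromatic] = 2·(1/2)^6 = 2^{1 − 6} = 1/32.
Summing: E[X] = C(37, 4) · 2^{1 − 6} = 66045 · 1/32 = 66045/32.
Numerically: E[X] ≈ 2063.9062.

E[X] = C(37,4)·2^(1−C(4,2)) = 66045/32 ≈ 2063.9062.


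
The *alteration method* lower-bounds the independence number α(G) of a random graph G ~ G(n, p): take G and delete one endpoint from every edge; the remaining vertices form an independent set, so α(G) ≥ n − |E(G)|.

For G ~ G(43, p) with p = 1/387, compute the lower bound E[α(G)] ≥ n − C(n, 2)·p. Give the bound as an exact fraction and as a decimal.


E[|E(G)|] = C(43, 2)·p = 903 · (1/387) = 7/3.
E[α(G)] ≥ n − E[|E(G)|] = 43 − 7/3 = 122/3.
Numerically: ≈ 40.6667.
(This is only a lower bound; the true E[α(G)] may be larger.)

E[α(G)] ≥ 122/3 ≈ 40.6667.


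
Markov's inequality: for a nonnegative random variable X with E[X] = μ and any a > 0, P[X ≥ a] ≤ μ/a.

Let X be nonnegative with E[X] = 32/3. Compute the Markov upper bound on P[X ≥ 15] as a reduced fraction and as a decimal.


μ = E[X] = 32/3, a = 15.
Markov: P[X ≥ 15] ≤ μ/a = (32/3)/15 = 32/45.
Numerically: ≈ 0.7111.
(Since a = 15 > μ = 10.6667, the bound 32/45 is < 1 and informative.)

P[X ≥ 15] ≤ 32/45 ≈ 0.7111.


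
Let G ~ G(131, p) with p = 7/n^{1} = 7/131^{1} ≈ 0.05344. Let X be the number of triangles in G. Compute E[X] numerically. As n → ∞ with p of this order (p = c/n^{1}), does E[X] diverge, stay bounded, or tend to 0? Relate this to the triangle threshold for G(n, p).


Number of potential triangles: C(131, 3) = 366145.
Each occurs with probability p³ ≈ (0.05344)³ ≈ 1.525739e-04.
By linearity: E[X] = C(131, 3)·p³ ≈ 366145 · 1.525739e-04 ≈ 55.8642.
Here α = 1, so p = 7/n is exactly at the triangle threshold p ~ 1/n. Asymptotically E[X] → c³/6 = 7³/6 = 343/6 ≈ 57.1667, a bounded constant. In this regime the triangle count is asymptotically Poisson(c³/6).

E[X] ≈ 55.8642; in regime p = Θ(1/n^{1}) E[X] stays bounded (at the triangle threshold p ~ 1/n).


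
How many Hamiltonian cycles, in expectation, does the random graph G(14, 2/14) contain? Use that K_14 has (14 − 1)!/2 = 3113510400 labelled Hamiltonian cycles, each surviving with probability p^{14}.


K_14 has (14 − 1)!/2 = 3113510400 labelled Hamiltonian cycles.
For each such Hamiltonian cycle H, let X_H = 1 if all 14 edges of H are present in G. Then P[X_H = 1] = p^{14} = (1/7)^{14} = 1/678223072849.
By linearity: E[X] = Σ_H E[X_H] = 3113510400 · p^{14} = 3113510400 · 1/678223072849 = 444787200/96889010407.
Numerically: E[X] ≈ 0.004591.

E[X] = 3113510400 · (1/7)^{14} = 444787200/96889010407 ≈ 0.004591.


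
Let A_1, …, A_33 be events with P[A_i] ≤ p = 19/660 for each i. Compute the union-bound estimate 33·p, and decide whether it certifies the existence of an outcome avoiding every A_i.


Union bound: P[∪_{i=1}^{33} A_i] ≤ Σ_i P[A_i] ≤ 33·p = 33·(19/660) = 19/20.
Numerically: 19/20 ≈ 0.9500000.
Is 19/20 < 1? YES.
Since P[∪ A_i] ≤ 19/20 < 1, the complement has P[∩ A_i^c] ≥ 1 − 19/20 = 1/20 > 0, so some outcome avoids every A_i.

33·p = 19/20 ≈ 0.9500000; existence CERTIFIED by the union bound.


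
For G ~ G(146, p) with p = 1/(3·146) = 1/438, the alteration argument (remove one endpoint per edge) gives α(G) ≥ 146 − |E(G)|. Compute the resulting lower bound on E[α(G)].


E[|E(G)|] = C(146, 2)·p = 10585 · (1/438) = 145/6.
E[α(G)] ≥ n − E[|E(G)|] = 146 − 145/6 = 731/6.
Numerically: ≈ 121.8333.
(This is only a lower bound; the true E[α(G)] may be larger.)

E[α(G)] ≥ 731/6 ≈ 121.8333.


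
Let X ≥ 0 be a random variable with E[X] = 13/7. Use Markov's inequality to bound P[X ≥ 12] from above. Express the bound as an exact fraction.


μ = E[X] = 13/7, a = 12.
Markov: P[X ≥ 12] ≤ μ/a = (13/7)/12 = 13/84.
Numerically: ≈ 0.155.
(Since a = 12 > μ = 1.857, the bound 13/84 is < 1 and informative.)

P[X ≥ 12] ≤ 13/84 ≈ 0.155.


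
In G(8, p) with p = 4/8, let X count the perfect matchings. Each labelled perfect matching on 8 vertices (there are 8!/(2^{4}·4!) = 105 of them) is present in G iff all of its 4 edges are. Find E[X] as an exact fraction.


K_8 has 8!/(2^{4}·4!) = 105 labelled perfect matchings.
For each such perfect matching H, let X_H = 1 if all 4 edges of H are present in G. Then P[X_H = 1] = p^{4} = (1/2)^{4} = 1/16.
Summing the indicators: E[X] = Σ_H E[X_H] = 105 · p^{4} = 105 · 1/16 = 105/16.
Numerically: E[X] ≈ 6.5625.

E[X] = 105 · (1/2)^{4} = 105/16 ≈ 6.5625.
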